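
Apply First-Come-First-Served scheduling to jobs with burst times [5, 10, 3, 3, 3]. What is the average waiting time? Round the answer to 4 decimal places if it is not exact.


FCFS order (as given): [5, 10, 3, 3, 3]
Waiting times:
  Job 1: wait = 0
  Job 2: wait = 5
  Job 3: wait = 15
  Job 4: wait = 18
  Job 5: wait = 21
Sum of waiting times = 59
Average waiting time = 59/5 = 11.8

11.8


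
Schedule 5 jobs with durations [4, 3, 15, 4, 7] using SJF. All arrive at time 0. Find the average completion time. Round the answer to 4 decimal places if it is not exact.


SJF order (ascending): [3, 4, 4, 7, 15]
Completion times:
  Job 1: burst=3, C=3
  Job 2: burst=4, C=7
  Job 3: burst=4, C=11
  Job 4: burst=7, C=18
  Job 5: burst=15, C=33
Average completion = 72/5 = 14.4

14.4


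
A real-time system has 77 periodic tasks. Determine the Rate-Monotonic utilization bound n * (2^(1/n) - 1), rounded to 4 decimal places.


Compute 2^(1/77) = 1.0090425505
Subtract 1: 1.0090425505 - 1 = 0.0090425505
Multiply by n: 77 * 0.0090425505 = 0.6962763885
Round to 4 dp: 0.6963

0.6963


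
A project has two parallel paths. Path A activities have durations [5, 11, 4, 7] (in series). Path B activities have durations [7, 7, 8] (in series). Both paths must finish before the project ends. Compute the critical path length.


Path A total = 5 + 11 + 4 + 7 = 27
Path B total = 7 + 7 + 8 = 22
Critical path = longest path = max(27, 22) = 27

27


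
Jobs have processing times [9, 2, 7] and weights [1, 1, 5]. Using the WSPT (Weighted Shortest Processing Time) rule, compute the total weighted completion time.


Compute p/w ratios and sort ascending (WSPT): [(7, 5), (2, 1), (9, 1)]
Compute weighted completion times:
  Job (p=7,w=5): C=7, w*C=5*7=35
  Job (p=2,w=1): C=9, w*C=1*9=9
  Job (p=9,w=1): C=18, w*C=1*18=18
Total weighted completion time = 62

62


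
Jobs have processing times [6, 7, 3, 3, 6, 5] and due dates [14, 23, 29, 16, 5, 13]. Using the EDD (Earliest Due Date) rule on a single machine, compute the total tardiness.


Sort by due date (EDD order): [(6, 5), (5, 13), (6, 14), (3, 16), (7, 23), (3, 29)]
Compute completion times and tardiness:
  Job 1: p=6, d=5, C=6, tardiness=max(0,6-5)=1
  Job 2: p=5, d=13, C=11, tardiness=max(0,11-13)=0
  Job 3: p=6, d=14, C=17, tardiness=max(0,17-14)=3
  Job 4: p=3, d=16, C=20, tardiness=max(0,20-16)=4
  Job 5: p=7, d=23, C=27, tardiness=max(0,27-23)=4
  Job 6: p=3, d=29, C=30, tardiness=max(0,30-29)=1
Total tardiness = 13

13


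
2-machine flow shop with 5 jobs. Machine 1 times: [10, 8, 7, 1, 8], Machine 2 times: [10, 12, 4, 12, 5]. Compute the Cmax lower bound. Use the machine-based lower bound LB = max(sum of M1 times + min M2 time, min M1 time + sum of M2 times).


LB1 = sum(M1 times) + min(M2 times) = 34 + 4 = 38
LB2 = min(M1 times) + sum(M2 times) = 1 + 43 = 44
Lower bound = max(LB1, LB2) = max(38, 44) = 44

44


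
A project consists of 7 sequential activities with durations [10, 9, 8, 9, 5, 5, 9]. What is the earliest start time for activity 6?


Activity 6 starts after activities 1 through 5 complete.
Predecessor durations: [10, 9, 8, 9, 5]
ES = 10 + 9 + 8 + 9 + 5 = 41

41


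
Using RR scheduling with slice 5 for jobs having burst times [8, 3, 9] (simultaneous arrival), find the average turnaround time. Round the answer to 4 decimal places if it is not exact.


Time quantum = 5
Execution trace:
  J1 runs 5 units, time = 5
  J2 runs 3 units, time = 8
  J3 runs 5 units, time = 13
  J1 runs 3 units, time = 16
  J3 runs 4 units, time = 20
Finish times: [16, 8, 20]
Average turnaround = 44/3 = 14.6667

14.6667


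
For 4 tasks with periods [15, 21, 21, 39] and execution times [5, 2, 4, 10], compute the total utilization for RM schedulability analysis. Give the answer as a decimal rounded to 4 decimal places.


Compute individual utilizations (exact fractions):
  Task 1: C/T = 5/15 = 1/3 (approx. 0.3333)
  Task 2: C/T = 2/21 (approx. 0.0952)
  Task 3: C/T = 4/21 (approx. 0.1905)
  Task 4: C/T = 10/39 (approx. 0.2564)
Total utilization U = 1/3 + 2/21 + 4/21 + 10/39 = 239/273
Rounded to 4 decimal places: U = 0.8755
RM (Liu & Layland) bound for 4 tasks = 0.756828; compare with U = 239/273 (approx. 0.875458)
bound < U <= 1, so the RM sufficient condition is not met (inconclusive; an exact test such as response-time analysis is needed).

0.8755


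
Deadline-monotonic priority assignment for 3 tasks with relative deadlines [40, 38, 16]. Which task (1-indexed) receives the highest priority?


Sort tasks by relative deadline (ascending):
  Task 3: deadline = 16
  Task 2: deadline = 38
  Task 1: deadline = 40
Priority order (highest first): [3, 2, 1]
Highest priority task = 3

3


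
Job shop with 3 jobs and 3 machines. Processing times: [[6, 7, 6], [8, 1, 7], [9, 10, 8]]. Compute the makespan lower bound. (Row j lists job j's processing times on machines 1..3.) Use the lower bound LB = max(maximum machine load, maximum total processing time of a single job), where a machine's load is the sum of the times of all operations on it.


Machine loads:
  Machine 1: 6 + 8 + 9 = 23
  Machine 2: 7 + 1 + 10 = 18
  Machine 3: 6 + 7 + 8 = 21
Max machine load = 23
Job totals:
  Job 1: 19
  Job 2: 16
  Job 3: 27
Max job total = 27
Lower bound = max(23, 27) = 27

27


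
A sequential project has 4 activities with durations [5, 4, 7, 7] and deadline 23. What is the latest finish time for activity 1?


LF(activity 1) = deadline - sum of successor durations
Successors: activities 2 through 4 with durations [4, 7, 7]
Sum of successor durations = 18
LF = 23 - 18 = 5

5


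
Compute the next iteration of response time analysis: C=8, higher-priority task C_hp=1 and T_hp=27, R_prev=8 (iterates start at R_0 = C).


R_next = C + ceil(R_prev / T_hp) * C_hp
ceil(8 / 27) = ceil(0.2963) = 1
Interference = 1 * 1 = 1
R_next = 8 + 1 = 9

9


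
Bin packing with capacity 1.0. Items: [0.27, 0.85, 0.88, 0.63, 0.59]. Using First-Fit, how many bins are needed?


Place items sequentially using First-Fit:
  Item 0.27 -> new Bin 1
  Item 0.85 -> new Bin 2
  Item 0.88 -> new Bin 3
  Item 0.63 -> Bin 1 (now 0.9)
  Item 0.59 -> new Bin 4
Total bins used = 4

4


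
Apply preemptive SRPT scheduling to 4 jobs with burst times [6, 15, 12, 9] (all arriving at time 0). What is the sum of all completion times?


Since all jobs arrive at t=0, SRPT equals SPT ordering.
SPT order: [6, 9, 12, 15]
Completion times:
  Job 1: p=6, C=6
  Job 2: p=9, C=15
  Job 3: p=12, C=27
  Job 4: p=15, C=42
Total completion time = 6 + 15 + 27 + 42 = 90

90


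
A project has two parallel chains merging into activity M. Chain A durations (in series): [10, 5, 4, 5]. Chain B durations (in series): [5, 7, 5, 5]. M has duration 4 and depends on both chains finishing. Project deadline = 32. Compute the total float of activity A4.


Forward pass: ES(A4) = sum of predecessors on chain A = 19
EF = ES + duration = 19 + 5 = 24
Backward pass: LF(M) = deadline = 32; LS(M) = 32 - 4 = 28
LF(A4) = LS(M) - sum(successors on chain A) = 28 - 0 = 28
LS = LF - duration = 28 - 5 = 23
Total float = LS - ES = 23 - 19 = 4

4


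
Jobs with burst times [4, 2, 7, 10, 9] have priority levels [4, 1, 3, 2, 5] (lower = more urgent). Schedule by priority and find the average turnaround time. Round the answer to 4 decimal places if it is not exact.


Sort by priority (ascending = highest first):
Order: [(1, 2), (2, 10), (3, 7), (4, 4), (5, 9)]
Completion times:
  Priority 1, burst=2, C=2
  Priority 2, burst=10, C=12
  Priority 3, burst=7, C=19
  Priority 4, burst=4, C=23
  Priority 5, burst=9, C=32
Average turnaround = 88/5 = 17.6

17.6


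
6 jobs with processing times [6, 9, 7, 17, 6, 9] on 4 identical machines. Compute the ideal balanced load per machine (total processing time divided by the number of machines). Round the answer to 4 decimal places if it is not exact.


Total processing time = 6 + 9 + 7 + 17 + 6 + 9 = 54
Number of machines = 4
Ideal balanced load = 54 / 4 = 13.5

13.5


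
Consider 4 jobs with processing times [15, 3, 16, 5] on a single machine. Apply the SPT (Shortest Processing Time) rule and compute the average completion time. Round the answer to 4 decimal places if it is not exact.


Sort jobs by processing time (SPT order): [3, 5, 15, 16]
Compute completion times sequentially:
  Job 1: processing = 3, completes at 3
  Job 2: processing = 5, completes at 8
  Job 3: processing = 15, completes at 23
  Job 4: processing = 16, completes at 39
Sum of completion times = 73
Average completion time = 73/4 = 18.25

18.25


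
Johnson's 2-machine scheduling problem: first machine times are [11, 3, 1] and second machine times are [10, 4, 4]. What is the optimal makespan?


Apply Johnson's rule:
  Group 1 (a <= b): [(3, 1, 4), (2, 3, 4)]
  Group 2 (a > b): [(1, 11, 10)]
Optimal job order: [3, 2, 1]
Schedule:
  Job 3: M1 done at 1, M2 done at 5
  Job 2: M1 done at 4, M2 done at 9
  Job 1: M1 done at 15, M2 done at 25
Makespan = 25

25


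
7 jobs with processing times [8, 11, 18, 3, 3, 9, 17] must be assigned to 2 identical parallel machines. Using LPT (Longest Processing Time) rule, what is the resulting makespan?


Sort jobs in decreasing order (LPT): [18, 17, 11, 9, 8, 3, 3]
Assign each job to the least loaded machine:
  Machine 1: jobs [18, 9, 8], load = 35
  Machine 2: jobs [17, 11, 3, 3], load = 34
Makespan = max load = 35

35


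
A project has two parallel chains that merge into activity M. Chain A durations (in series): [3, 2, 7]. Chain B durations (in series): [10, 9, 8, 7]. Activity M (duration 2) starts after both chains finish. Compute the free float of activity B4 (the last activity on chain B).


ES(B4) = sum of predecessors on chain B = 27
EF(B4) = ES + duration = 27 + 7 = 34
Successor of B4 is M. ES(M) = max(sum(A), sum(B)) = max(12, 34) = 34
Free float = ES(successor) - EF(current) = 34 - 34 = 0

0


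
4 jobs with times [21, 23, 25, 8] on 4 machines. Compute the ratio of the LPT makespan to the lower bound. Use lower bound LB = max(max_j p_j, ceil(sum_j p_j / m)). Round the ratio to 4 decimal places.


LPT order: [25, 23, 21, 8]
Machine loads after assignment: [25, 23, 21, 8]
LPT makespan = 25
Lower bound = max(max_job, ceil(total/4)) = max(25, 20) = 25
Ratio = 25 / 25 = 1.0

1.0


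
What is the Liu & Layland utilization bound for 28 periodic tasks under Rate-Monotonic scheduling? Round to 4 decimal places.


Compute 2^(1/28) = 1.0250642120
Subtract 1: 1.0250642120 - 1 = 0.0250642120
Multiply by n: 28 * 0.0250642120 = 0.7017979360
Round to 4 dp: 0.7018

0.7018


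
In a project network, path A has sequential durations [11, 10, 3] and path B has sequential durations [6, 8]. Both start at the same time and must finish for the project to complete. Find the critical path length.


Path A total = 11 + 10 + 3 = 24
Path B total = 6 + 8 = 14
Critical path = longest path = max(24, 14) = 24

24


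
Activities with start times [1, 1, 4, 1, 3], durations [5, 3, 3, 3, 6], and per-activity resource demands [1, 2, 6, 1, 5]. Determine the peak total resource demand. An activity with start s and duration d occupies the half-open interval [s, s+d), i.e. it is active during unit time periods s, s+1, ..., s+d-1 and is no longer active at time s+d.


Each activity i is active on [start_i, start_i + duration_i).
Compute total resource usage per time slot:
  t=0: active resources = [], total = 0
  t=1: active resources = [1, 2, 1], total = 4
  t=2: active resources = [1, 2, 1], total = 4
  t=3: active resources = [1, 2, 1, 5], total = 9
  t=4: active resources = [1, 6, 5], total = 12
  t=5: active resources = [1, 6, 5], total = 12
  t=6: active resources = [6, 5], total = 11
  t=7: active resources = [5], total = 5
  t=8: active resources = [5], total = 5
Peak resource demand = 12

12


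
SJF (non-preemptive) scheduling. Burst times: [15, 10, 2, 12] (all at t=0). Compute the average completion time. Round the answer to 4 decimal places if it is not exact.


SJF order (ascending): [2, 10, 12, 15]
Completion times:
  Job 1: burst=2, C=2
  Job 2: burst=10, C=12
  Job 3: burst=12, C=24
  Job 4: burst=15, C=39
Average completion = 77/4 = 19.25

19.25


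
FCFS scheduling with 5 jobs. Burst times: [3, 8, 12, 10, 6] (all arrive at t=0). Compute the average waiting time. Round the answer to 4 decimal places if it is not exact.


FCFS order (as given): [3, 8, 12, 10, 6]
Waiting times:
  Job 1: wait = 0
  Job 2: wait = 3
  Job 3: wait = 11
  Job 4: wait = 23
  Job 5: wait = 33
Sum of waiting times = 70
Average waiting time = 70/5 = 14.0

14.0


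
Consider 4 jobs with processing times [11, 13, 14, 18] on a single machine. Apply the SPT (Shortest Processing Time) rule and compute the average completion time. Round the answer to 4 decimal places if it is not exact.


Sort jobs by processing time (SPT order): [11, 13, 14, 18]
Compute completion times sequentially:
  Job 1: processing = 11, completes at 11
  Job 2: processing = 13, completes at 24
  Job 3: processing = 14, completes at 38
  Job 4: processing = 18, completes at 56
Sum of completion times = 129
Average completion time = 129/4 = 32.25

32.25


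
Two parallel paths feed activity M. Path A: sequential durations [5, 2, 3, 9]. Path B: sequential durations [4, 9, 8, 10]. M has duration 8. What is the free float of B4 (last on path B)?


ES(B4) = sum of predecessors on chain B = 21
EF(B4) = ES + duration = 21 + 10 = 31
Successor of B4 is M. ES(M) = max(sum(A), sum(B)) = max(19, 31) = 31
Free float = ES(successor) - EF(current) = 31 - 31 = 0

0


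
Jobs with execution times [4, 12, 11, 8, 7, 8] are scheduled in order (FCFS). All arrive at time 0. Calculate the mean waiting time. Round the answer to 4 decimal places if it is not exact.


FCFS order (as given): [4, 12, 11, 8, 7, 8]
Waiting times:
  Job 1: wait = 0
  Job 2: wait = 4
  Job 3: wait = 16
  Job 4: wait = 27
  Job 5: wait = 35
  Job 6: wait = 42
Sum of waiting times = 124
Average waiting time = 124/6 = 20.6667

20.6667


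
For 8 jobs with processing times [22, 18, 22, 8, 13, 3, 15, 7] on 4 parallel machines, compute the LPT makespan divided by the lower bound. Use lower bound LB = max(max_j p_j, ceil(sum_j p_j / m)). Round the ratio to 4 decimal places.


LPT order: [22, 22, 18, 15, 13, 8, 7, 3]
Machine loads after assignment: [29, 25, 26, 28]
LPT makespan = 29
Lower bound = max(max_job, ceil(total/4)) = max(22, 27) = 27
Ratio = 29 / 27 = 1.0741

1.0741


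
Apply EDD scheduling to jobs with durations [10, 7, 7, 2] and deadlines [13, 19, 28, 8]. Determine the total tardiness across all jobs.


Sort by due date (EDD order): [(2, 8), (10, 13), (7, 19), (7, 28)]
Compute completion times and tardiness:
  Job 1: p=2, d=8, C=2, tardiness=max(0,2-8)=0
  Job 2: p=10, d=13, C=12, tardiness=max(0,12-13)=0
  Job 3: p=7, d=19, C=19, tardiness=max(0,19-19)=0
  Job 4: p=7, d=28, C=26, tardiness=max(0,26-28)=0
Total tardiness = 0

0


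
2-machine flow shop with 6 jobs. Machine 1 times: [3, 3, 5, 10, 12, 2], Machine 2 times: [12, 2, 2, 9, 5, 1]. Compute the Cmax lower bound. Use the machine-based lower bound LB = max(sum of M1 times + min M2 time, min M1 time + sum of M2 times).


LB1 = sum(M1 times) + min(M2 times) = 35 + 1 = 36
LB2 = min(M1 times) + sum(M2 times) = 2 + 31 = 33
Lower bound = max(LB1, LB2) = max(36, 33) = 36

36


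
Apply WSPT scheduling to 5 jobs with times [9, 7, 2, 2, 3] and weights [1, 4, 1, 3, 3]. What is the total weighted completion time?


Compute p/w ratios and sort ascending (WSPT): [(2, 3), (3, 3), (7, 4), (2, 1), (9, 1)]
Compute weighted completion times:
  Job (p=2,w=3): C=2, w*C=3*2=6
  Job (p=3,w=3): C=5, w*C=3*5=15
  Job (p=7,w=4): C=12, w*C=4*12=48
  Job (p=2,w=1): C=14, w*C=1*14=14
  Job (p=9,w=1): C=23, w*C=1*23=23
Total weighted completion time = 106

106


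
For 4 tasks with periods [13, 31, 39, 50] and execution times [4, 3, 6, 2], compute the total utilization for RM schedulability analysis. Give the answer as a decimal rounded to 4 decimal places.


Compute individual utilizations (exact fractions):
  Task 1: C/T = 4/13 (approx. 0.3077)
  Task 2: C/T = 3/31 (approx. 0.0968)
  Task 3: C/T = 6/39 = 2/13 (approx. 0.1538)
  Task 4: C/T = 2/50 = 1/25 (approx. 0.04)
Total utilization U = 4/13 + 3/31 + 2/13 + 1/25 = 6028/10075
Rounded to 4 decimal places: U = 0.5983
RM (Liu & Layland) bound for 4 tasks = 0.756828; compare with U = 6028/10075 (approx. 0.598313)
U <= bound, so schedulable by RM sufficient condition.

0.5983


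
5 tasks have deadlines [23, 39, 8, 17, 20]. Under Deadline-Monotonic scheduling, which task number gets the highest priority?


Sort tasks by relative deadline (ascending):
  Task 3: deadline = 8
  Task 4: deadline = 17
  Task 5: deadline = 20
  Task 1: deadline = 23
  Task 2: deadline = 39
Priority order (highest first): [3, 4, 5, 1, 2]
Highest priority task = 3

3


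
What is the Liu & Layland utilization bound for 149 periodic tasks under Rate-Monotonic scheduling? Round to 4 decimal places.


Compute 2^(1/149) = 1.0046628318
Subtract 1: 1.0046628318 - 1 = 0.0046628318
Multiply by n: 149 * 0.0046628318 = 0.6947619382
Round to 4 dp: 0.6948

0.6948


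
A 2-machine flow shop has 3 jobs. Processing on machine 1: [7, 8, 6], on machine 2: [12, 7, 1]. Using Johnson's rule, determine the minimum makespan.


Apply Johnson's rule:
  Group 1 (a <= b): [(1, 7, 12)]
  Group 2 (a > b): [(2, 8, 7), (3, 6, 1)]
Optimal job order: [1, 2, 3]
Schedule:
  Job 1: M1 done at 7, M2 done at 19
  Job 2: M1 done at 15, M2 done at 26
  Job 3: M1 done at 21, M2 done at 27
Makespan = 27

27


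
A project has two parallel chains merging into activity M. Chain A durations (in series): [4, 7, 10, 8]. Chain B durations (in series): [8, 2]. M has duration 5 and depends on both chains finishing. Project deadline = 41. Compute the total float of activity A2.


Forward pass: ES(A2) = sum of predecessors on chain A = 4
EF = ES + duration = 4 + 7 = 11
Backward pass: LF(M) = deadline = 41; LS(M) = 41 - 5 = 36
LF(A2) = LS(M) - sum(successors on chain A) = 36 - 18 = 18
LS = LF - duration = 18 - 7 = 11
Total float = LS - ES = 11 - 4 = 7

7


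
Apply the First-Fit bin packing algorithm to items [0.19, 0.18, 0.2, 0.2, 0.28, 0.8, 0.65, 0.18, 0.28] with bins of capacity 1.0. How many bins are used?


Place items sequentially using First-Fit:
  Item 0.19 -> new Bin 1
  Item 0.18 -> Bin 1 (now 0.37)
  Item 0.2 -> Bin 1 (now 0.57)
  Item 0.2 -> Bin 1 (now 0.77)
  Item 0.28 -> new Bin 2
  Item 0.8 -> new Bin 3
  Item 0.65 -> Bin 2 (now 0.93)
  Item 0.18 -> Bin 1 (now 0.95)
  Item 0.28 -> new Bin 4
Total bins used = 4

4


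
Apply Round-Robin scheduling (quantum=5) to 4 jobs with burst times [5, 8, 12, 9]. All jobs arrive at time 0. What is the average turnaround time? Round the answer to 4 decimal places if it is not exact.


Time quantum = 5
Execution trace:
  J1 runs 5 units, time = 5
  J2 runs 5 units, time = 10
  J3 runs 5 units, time = 15
  J4 runs 5 units, time = 20
  J2 runs 3 units, time = 23
  J3 runs 5 units, time = 28
  J4 runs 4 units, time = 32
  J3 runs 2 units, time = 34
Finish times: [5, 23, 34, 32]
Average turnaround = 94/4 = 23.5

23.5


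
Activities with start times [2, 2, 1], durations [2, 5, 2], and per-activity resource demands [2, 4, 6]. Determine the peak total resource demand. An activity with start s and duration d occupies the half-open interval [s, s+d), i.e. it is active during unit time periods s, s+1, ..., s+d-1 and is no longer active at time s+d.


Each activity i is active on [start_i, start_i + duration_i).
Compute total resource usage per time slot:
  t=0: active resources = [], total = 0
  t=1: active resources = [6], total = 6
  t=2: active resources = [2, 4, 6], total = 12
  t=3: active resources = [2, 4], total = 6
  t=4: active resources = [4], total = 4
  t=5: active resources = [4], total = 4
  t=6: active resources = [4], total = 4
Peak resource demand = 12

12


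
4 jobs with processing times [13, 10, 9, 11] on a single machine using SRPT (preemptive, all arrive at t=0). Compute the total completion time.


Since all jobs arrive at t=0, SRPT equals SPT ordering.
SPT order: [9, 10, 11, 13]
Completion times:
  Job 1: p=9, C=9
  Job 2: p=10, C=19
  Job 3: p=11, C=30
  Job 4: p=13, C=43
Total completion time = 9 + 19 + 30 + 43 = 101

101


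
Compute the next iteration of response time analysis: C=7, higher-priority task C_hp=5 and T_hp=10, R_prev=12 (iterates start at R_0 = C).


R_next = C + ceil(R_prev / T_hp) * C_hp
ceil(12 / 10) = ceil(1.2) = 2
Interference = 2 * 5 = 10
R_next = 7 + 10 = 17

17


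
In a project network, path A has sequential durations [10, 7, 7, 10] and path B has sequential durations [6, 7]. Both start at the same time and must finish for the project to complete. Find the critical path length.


Path A total = 10 + 7 + 7 + 10 = 34
Path B total = 6 + 7 = 13
Critical path = longest path = max(34, 13) = 34

34


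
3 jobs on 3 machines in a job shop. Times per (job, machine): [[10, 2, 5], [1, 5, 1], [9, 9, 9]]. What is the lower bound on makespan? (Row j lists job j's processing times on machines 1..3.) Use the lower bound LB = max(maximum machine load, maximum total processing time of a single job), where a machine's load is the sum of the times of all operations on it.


Machine loads:
  Machine 1: 10 + 1 + 9 = 20
  Machine 2: 2 + 5 + 9 = 16
  Machine 3: 5 + 1 + 9 = 15
Max machine load = 20
Job totals:
  Job 1: 17
  Job 2: 7
  Job 3: 27
Max job total = 27
Lower bound = max(20, 27) = 27

27


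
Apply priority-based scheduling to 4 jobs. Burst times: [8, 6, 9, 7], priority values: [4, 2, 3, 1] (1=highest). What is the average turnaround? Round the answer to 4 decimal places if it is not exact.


Sort by priority (ascending = highest first):
Order: [(1, 7), (2, 6), (3, 9), (4, 8)]
Completion times:
  Priority 1, burst=7, C=7
  Priority 2, burst=6, C=13
  Priority 3, burst=9, C=22
  Priority 4, burst=8, C=30
Average turnaround = 72/4 = 18.0

18.0


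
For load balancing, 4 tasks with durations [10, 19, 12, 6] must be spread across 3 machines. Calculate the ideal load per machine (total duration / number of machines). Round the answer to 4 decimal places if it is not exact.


Total processing time = 10 + 19 + 12 + 6 = 47
Number of machines = 3
Ideal balanced load = 47 / 3 = 15.6667

15.6667


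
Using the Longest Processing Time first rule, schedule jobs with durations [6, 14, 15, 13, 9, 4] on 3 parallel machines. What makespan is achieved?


Sort jobs in decreasing order (LPT): [15, 14, 13, 9, 6, 4]
Assign each job to the least loaded machine:
  Machine 1: jobs [15, 4], load = 19
  Machine 2: jobs [14, 6], load = 20
  Machine 3: jobs [13, 9], load = 22
Makespan = max load = 22

22


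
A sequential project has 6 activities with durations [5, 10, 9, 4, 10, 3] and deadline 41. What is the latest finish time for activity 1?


LF(activity 1) = deadline - sum of successor durations
Successors: activities 2 through 6 with durations [10, 9, 4, 10, 3]
Sum of successor durations = 36
LF = 41 - 36 = 5

5


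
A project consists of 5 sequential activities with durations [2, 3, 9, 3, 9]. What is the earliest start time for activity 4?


Activity 4 starts after activities 1 through 3 complete.
Predecessor durations: [2, 3, 9]
ES = 2 + 3 + 9 = 14

14


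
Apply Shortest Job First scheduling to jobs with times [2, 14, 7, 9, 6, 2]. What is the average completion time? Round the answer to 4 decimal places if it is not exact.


SJF order (ascending): [2, 2, 6, 7, 9, 14]
Completion times:
  Job 1: burst=2, C=2
  Job 2: burst=2, C=4
  Job 3: burst=6, C=10
  Job 4: burst=7, C=17
  Job 5: burst=9, C=26
  Job 6: burst=14, C=40
Average completion = 99/6 = 16.5

16.5


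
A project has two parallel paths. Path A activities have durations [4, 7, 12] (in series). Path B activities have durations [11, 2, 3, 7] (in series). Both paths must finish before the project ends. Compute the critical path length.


Path A total = 4 + 7 + 12 = 23
Path B total = 11 + 2 + 3 + 7 = 23
Critical path = longest path = max(23, 23) = 23

23


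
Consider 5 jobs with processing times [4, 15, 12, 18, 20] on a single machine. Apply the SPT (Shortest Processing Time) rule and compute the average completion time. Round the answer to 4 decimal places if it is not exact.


Sort jobs by processing time (SPT order): [4, 12, 15, 18, 20]
Compute completion times sequentially:
  Job 1: processing = 4, completes at 4
  Job 2: processing = 12, completes at 16
  Job 3: processing = 15, completes at 31
  Job 4: processing = 18, completes at 49
  Job 5: processing = 20, completes at 69
Sum of completion times = 169
Average completion time = 169/5 = 33.8

33.8


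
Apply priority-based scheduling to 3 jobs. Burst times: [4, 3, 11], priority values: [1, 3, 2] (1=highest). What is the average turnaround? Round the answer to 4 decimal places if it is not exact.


Sort by priority (ascending = highest first):
Order: [(1, 4), (2, 11), (3, 3)]
Completion times:
  Priority 1, burst=4, C=4
  Priority 2, burst=11, C=15
  Priority 3, burst=3, C=18
Average turnaround = 37/3 = 12.3333

12.3333


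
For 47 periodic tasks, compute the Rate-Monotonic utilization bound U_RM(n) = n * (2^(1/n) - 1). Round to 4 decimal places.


Compute 2^(1/47) = 1.0148570979
Subtract 1: 1.0148570979 - 1 = 0.0148570979
Multiply by n: 47 * 0.0148570979 = 0.6982836013
Round to 4 dp: 0.6983

0.6983


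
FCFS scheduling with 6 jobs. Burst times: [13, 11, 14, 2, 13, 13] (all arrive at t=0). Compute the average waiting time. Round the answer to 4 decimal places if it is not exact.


FCFS order (as given): [13, 11, 14, 2, 13, 13]
Waiting times:
  Job 1: wait = 0
  Job 2: wait = 13
  Job 3: wait = 24
  Job 4: wait = 38
  Job 5: wait = 40
  Job 6: wait = 53
Sum of waiting times = 168
Average waiting time = 168/6 = 28.0

28.0


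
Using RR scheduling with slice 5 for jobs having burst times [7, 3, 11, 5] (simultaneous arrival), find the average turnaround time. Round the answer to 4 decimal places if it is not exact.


Time quantum = 5
Execution trace:
  J1 runs 5 units, time = 5
  J2 runs 3 units, time = 8
  J3 runs 5 units, time = 13
  J4 runs 5 units, time = 18
  J1 runs 2 units, time = 20
  J3 runs 5 units, time = 25
  J3 runs 1 units, time = 26
Finish times: [20, 8, 26, 18]
Average turnaround = 72/4 = 18.0

18.0


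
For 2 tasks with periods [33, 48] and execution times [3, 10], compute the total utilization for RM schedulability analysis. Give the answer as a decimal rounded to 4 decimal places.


Compute individual utilizations (exact fractions):
  Task 1: C/T = 3/33 = 1/11 (approx. 0.0909)
  Task 2: C/T = 10/48 = 5/24 (approx. 0.2083)
Total utilization U = 1/11 + 5/24 = 79/264
Rounded to 4 decimal places: U = 0.2992
RM (Liu & Layland) bound for 2 tasks = 0.828427; compare with U = 79/264 (approx. 0.299242)
U <= bound, so schedulable by RM sufficient condition.

0.2992


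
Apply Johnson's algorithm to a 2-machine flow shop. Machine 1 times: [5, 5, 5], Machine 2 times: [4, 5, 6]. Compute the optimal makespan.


Apply Johnson's rule:
  Group 1 (a <= b): [(2, 5, 5), (3, 5, 6)]
  Group 2 (a > b): [(1, 5, 4)]
Optimal job order: [2, 3, 1]
Schedule:
  Job 2: M1 done at 5, M2 done at 10
  Job 3: M1 done at 10, M2 done at 16
  Job 1: M1 done at 15, M2 done at 20
Makespan = 20

20


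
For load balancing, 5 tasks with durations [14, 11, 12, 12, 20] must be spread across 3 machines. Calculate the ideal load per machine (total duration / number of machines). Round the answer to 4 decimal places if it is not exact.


Total processing time = 14 + 11 + 12 + 12 + 20 = 69
Number of machines = 3
Ideal balanced load = 69 / 3 = 23.0

23.0


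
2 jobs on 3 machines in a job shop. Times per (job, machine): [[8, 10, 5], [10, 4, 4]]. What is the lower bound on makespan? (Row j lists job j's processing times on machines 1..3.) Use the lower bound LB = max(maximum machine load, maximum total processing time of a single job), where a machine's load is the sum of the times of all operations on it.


Machine loads:
  Machine 1: 8 + 10 = 18
  Machine 2: 10 + 4 = 14
  Machine 3: 5 + 4 = 9
Max machine load = 18
Job totals:
  Job 1: 23
  Job 2: 18
Max job total = 23
Lower bound = max(18, 23) = 23

23


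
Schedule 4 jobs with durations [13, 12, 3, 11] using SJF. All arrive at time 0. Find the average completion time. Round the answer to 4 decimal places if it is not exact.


SJF order (ascending): [3, 11, 12, 13]
Completion times:
  Job 1: burst=3, C=3
  Job 2: burst=11, C=14
  Job 3: burst=12, C=26
  Job 4: burst=13, C=39
Average completion = 82/4 = 20.5

20.5


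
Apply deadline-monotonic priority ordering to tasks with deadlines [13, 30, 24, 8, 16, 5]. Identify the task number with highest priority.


Sort tasks by relative deadline (ascending):
  Task 6: deadline = 5
  Task 4: deadline = 8
  Task 1: deadline = 13
  Task 5: deadline = 16
  Task 3: deadline = 24
  Task 2: deadline = 30
Priority order (highest first): [6, 4, 1, 5, 3, 2]
Highest priority task = 6

6


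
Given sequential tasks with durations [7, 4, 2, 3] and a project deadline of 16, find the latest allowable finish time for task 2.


LF(activity 2) = deadline - sum of successor durations
Successors: activities 3 through 4 with durations [2, 3]
Sum of successor durations = 5
LF = 16 - 5 = 11

11


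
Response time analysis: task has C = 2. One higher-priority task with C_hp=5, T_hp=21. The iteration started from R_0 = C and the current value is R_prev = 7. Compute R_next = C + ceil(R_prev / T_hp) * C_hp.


R_next = C + ceil(R_prev / T_hp) * C_hp
ceil(7 / 21) = ceil(0.3333) = 1
Interference = 1 * 5 = 5
R_next = 2 + 5 = 7
R_next = R_prev, so the iteration has converged (response time = 7).

7


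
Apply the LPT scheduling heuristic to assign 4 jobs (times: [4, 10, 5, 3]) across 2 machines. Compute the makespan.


Sort jobs in decreasing order (LPT): [10, 5, 4, 3]
Assign each job to the least loaded machine:
  Machine 1: jobs [10], load = 10
  Machine 2: jobs [5, 4, 3], load = 12
Makespan = max load = 12

12


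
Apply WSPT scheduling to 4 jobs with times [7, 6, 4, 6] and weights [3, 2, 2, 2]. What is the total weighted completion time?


Compute p/w ratios and sort ascending (WSPT): [(4, 2), (7, 3), (6, 2), (6, 2)]
Compute weighted completion times:
  Job (p=4,w=2): C=4, w*C=2*4=8
  Job (p=7,w=3): C=11, w*C=3*11=33
  Job (p=6,w=2): C=17, w*C=2*17=34
  Job (p=6,w=2): C=23, w*C=2*23=46
Total weighted completion time = 121

121


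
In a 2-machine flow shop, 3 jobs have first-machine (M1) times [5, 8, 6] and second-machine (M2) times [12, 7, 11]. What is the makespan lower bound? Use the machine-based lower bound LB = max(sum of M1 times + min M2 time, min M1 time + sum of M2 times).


LB1 = sum(M1 times) + min(M2 times) = 19 + 7 = 26
LB2 = min(M1 times) + sum(M2 times) = 5 + 30 = 35
Lower bound = max(LB1, LB2) = max(26, 35) = 35

35


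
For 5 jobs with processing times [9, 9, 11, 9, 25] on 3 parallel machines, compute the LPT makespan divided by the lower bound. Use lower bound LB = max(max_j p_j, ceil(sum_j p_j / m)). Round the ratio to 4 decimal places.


LPT order: [25, 11, 9, 9, 9]
Machine loads after assignment: [25, 20, 18]
LPT makespan = 25
Lower bound = max(max_job, ceil(total/3)) = max(25, 21) = 25
Ratio = 25 / 25 = 1.0

1.0


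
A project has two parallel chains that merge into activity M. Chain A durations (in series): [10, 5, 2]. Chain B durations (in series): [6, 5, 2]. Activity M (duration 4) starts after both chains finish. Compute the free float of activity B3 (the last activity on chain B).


ES(B3) = sum of predecessors on chain B = 11
EF(B3) = ES + duration = 11 + 2 = 13
Successor of B3 is M. ES(M) = max(sum(A), sum(B)) = max(17, 13) = 17
Free float = ES(successor) - EF(current) = 17 - 13 = 4

4


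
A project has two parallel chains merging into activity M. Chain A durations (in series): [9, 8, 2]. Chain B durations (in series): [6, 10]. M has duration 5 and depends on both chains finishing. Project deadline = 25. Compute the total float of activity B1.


Forward pass: ES(B1) = sum of predecessors on chain B = 0
EF = ES + duration = 0 + 6 = 6
Backward pass: LF(M) = deadline = 25; LS(M) = 25 - 5 = 20
LF(B1) = LS(M) - sum(successors on chain B) = 20 - 10 = 10
LS = LF - duration = 10 - 6 = 4
Total float = LS - ES = 4 - 0 = 4

4


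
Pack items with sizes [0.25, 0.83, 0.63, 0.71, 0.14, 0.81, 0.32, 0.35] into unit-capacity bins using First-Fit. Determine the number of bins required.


Place items sequentially using First-Fit:
  Item 0.25 -> new Bin 1
  Item 0.83 -> new Bin 2
  Item 0.63 -> Bin 1 (now 0.88)
  Item 0.71 -> new Bin 3
  Item 0.14 -> Bin 2 (now 0.97)
  Item 0.81 -> new Bin 4
  Item 0.32 -> new Bin 5
  Item 0.35 -> Bin 5 (now 0.67)
Total bins used = 5

5


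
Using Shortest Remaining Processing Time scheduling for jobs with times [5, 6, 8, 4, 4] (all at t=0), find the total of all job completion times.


Since all jobs arrive at t=0, SRPT equals SPT ordering.
SPT order: [4, 4, 5, 6, 8]
Completion times:
  Job 1: p=4, C=4
  Job 2: p=4, C=8
  Job 3: p=5, C=13
  Job 4: p=6, C=19
  Job 5: p=8, C=27
Total completion time = 4 + 8 + 13 + 19 + 27 = 71

71


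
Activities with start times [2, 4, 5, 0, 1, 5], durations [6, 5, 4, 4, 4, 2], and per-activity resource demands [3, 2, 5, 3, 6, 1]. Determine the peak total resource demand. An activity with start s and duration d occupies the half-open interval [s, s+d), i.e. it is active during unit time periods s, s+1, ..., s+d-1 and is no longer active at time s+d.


Each activity i is active on [start_i, start_i + duration_i).
Compute total resource usage per time slot:
  t=0: active resources = [3], total = 3
  t=1: active resources = [3, 6], total = 9
  t=2: active resources = [3, 3, 6], total = 12
  t=3: active resources = [3, 3, 6], total = 12
  t=4: active resources = [3, 2, 6], total = 11
  t=5: active resources = [3, 2, 5, 1], total = 11
  t=6: active resources = [3, 2, 5, 1], total = 11
  t=7: active resources = [3, 2, 5], total = 10
  t=8: active resources = [2, 5], total = 7
Peak resource demand = 12

12


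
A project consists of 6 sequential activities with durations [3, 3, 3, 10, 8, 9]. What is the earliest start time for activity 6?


Activity 6 starts after activities 1 through 5 complete.
Predecessor durations: [3, 3, 3, 10, 8]
ES = 3 + 3 + 3 + 10 + 8 = 27

27


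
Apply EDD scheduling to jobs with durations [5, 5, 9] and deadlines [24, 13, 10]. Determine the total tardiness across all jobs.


Sort by due date (EDD order): [(9, 10), (5, 13), (5, 24)]
Compute completion times and tardiness:
  Job 1: p=9, d=10, C=9, tardiness=max(0,9-10)=0
  Job 2: p=5, d=13, C=14, tardiness=max(0,14-13)=1
  Job 3: p=5, d=24, C=19, tardiness=max(0,19-24)=0
Total tardiness = 1

1


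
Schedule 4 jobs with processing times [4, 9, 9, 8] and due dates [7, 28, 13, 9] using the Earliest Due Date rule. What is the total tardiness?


Sort by due date (EDD order): [(4, 7), (8, 9), (9, 13), (9, 28)]
Compute completion times and tardiness:
  Job 1: p=4, d=7, C=4, tardiness=max(0,4-7)=0
  Job 2: p=8, d=9, C=12, tardiness=max(0,12-9)=3
  Job 3: p=9, d=13, C=21, tardiness=max(0,21-13)=8
  Job 4: p=9, d=28, C=30, tardiness=max(0,30-28)=2
Total tardiness = 13

13


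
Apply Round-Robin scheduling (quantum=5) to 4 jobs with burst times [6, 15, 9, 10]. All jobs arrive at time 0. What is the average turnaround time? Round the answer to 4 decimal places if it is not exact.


Time quantum = 5
Execution trace:
  J1 runs 5 units, time = 5
  J2 runs 5 units, time = 10
  J3 runs 5 units, time = 15
  J4 runs 5 units, time = 20
  J1 runs 1 units, time = 21
  J2 runs 5 units, time = 26
  J3 runs 4 units, time = 30
  J4 runs 5 units, time = 35
  J2 runs 5 units, time = 40
Finish times: [21, 40, 30, 35]
Average turnaround = 126/4 = 31.5

31.5


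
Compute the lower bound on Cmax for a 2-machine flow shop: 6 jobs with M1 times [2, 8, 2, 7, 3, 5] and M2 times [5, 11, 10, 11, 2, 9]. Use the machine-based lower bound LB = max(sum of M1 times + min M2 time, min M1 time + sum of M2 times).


LB1 = sum(M1 times) + min(M2 times) = 27 + 2 = 29
LB2 = min(M1 times) + sum(M2 times) = 2 + 48 = 50
Lower bound = max(LB1, LB2) = max(29, 50) = 50

50


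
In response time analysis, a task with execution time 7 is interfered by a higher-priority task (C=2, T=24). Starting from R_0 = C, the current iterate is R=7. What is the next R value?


R_next = C + ceil(R_prev / T_hp) * C_hp
ceil(7 / 24) = ceil(0.2917) = 1
Interference = 1 * 2 = 2
R_next = 7 + 2 = 9

9


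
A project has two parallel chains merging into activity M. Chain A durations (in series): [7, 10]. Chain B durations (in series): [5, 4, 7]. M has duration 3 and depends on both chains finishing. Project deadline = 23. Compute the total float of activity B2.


Forward pass: ES(B2) = sum of predecessors on chain B = 5
EF = ES + duration = 5 + 4 = 9
Backward pass: LF(M) = deadline = 23; LS(M) = 23 - 3 = 20
LF(B2) = LS(M) - sum(successors on chain B) = 20 - 7 = 13
LS = LF - duration = 13 - 4 = 9
Total float = LS - ES = 9 - 5 = 4

4


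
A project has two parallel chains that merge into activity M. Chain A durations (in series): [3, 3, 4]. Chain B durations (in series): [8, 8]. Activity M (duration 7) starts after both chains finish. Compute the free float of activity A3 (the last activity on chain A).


ES(A3) = sum of predecessors on chain A = 6
EF(A3) = ES + duration = 6 + 4 = 10
Successor of A3 is M. ES(M) = max(sum(A), sum(B)) = max(10, 16) = 16
Free float = ES(successor) - EF(current) = 16 - 10 = 6

6


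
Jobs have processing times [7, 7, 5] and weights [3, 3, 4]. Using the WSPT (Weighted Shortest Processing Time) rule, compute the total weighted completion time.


Compute p/w ratios and sort ascending (WSPT): [(5, 4), (7, 3), (7, 3)]
Compute weighted completion times:
  Job (p=5,w=4): C=5, w*C=4*5=20
  Job (p=7,w=3): C=12, w*C=3*12=36
  Job (p=7,w=3): C=19, w*C=3*19=57
Total weighted completion time = 113

113


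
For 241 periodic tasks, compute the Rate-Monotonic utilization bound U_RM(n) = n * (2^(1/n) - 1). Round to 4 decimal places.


Compute 2^(1/241) = 1.0028802694
Subtract 1: 1.0028802694 - 1 = 0.0028802694
Multiply by n: 241 * 0.0028802694 = 0.6941449254
Round to 4 dp: 0.6941

0.6941


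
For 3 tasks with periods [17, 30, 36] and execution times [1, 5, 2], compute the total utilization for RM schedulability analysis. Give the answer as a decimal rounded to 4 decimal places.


Compute individual utilizations (exact fractions):
  Task 1: C/T = 1/17 (approx. 0.0588)
  Task 2: C/T = 5/30 = 1/6 (approx. 0.1667)
  Task 3: C/T = 2/36 = 1/18 (approx. 0.0556)
Total utilization U = 1/17 + 1/6 + 1/18 = 43/153
Rounded to 4 decimal places: U = 0.2810
RM (Liu & Layland) bound for 3 tasks = 0.779763; compare with U = 43/153 (approx. 0.281046)
U <= bound, so schedulable by RM sufficient condition.

0.2810


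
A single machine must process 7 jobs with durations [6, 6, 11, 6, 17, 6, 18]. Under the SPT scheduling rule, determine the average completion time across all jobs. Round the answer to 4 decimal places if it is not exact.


Sort jobs by processing time (SPT order): [6, 6, 6, 6, 11, 17, 18]
Compute completion times sequentially:
  Job 1: processing = 6, completes at 6
  Job 2: processing = 6, completes at 12
  Job 3: processing = 6, completes at 18
  Job 4: processing = 6, completes at 24
  Job 5: processing = 11, completes at 35
  Job 6: processing = 17, completes at 52
  Job 7: processing = 18, completes at 70
Sum of completion times = 217
Average completion time = 217/7 = 31.0

31.0


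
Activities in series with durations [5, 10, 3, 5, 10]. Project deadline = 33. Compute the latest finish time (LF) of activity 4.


LF(activity 4) = deadline - sum of successor durations
Successors: activities 5 through 5 with durations [10]
Sum of successor durations = 10
LF = 33 - 10 = 23

23


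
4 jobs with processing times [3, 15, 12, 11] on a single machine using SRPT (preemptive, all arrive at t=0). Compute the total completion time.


Since all jobs arrive at t=0, SRPT equals SPT ordering.
SPT order: [3, 11, 12, 15]
Completion times:
  Job 1: p=3, C=3
  Job 2: p=11, C=14
  Job 3: p=12, C=26
  Job 4: p=15, C=41
Total completion time = 3 + 14 + 26 + 41 = 84

84
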